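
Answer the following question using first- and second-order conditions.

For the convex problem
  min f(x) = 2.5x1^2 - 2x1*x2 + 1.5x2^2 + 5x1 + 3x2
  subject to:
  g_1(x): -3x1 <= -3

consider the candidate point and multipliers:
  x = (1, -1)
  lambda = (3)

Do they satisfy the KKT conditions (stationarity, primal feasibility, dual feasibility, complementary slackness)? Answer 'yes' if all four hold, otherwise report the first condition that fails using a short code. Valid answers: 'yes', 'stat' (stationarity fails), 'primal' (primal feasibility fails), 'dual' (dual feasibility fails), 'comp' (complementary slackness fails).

Gradient of f: grad f(x) = Q x + c = (12, -2)
Constraint values g_i(x) = a_i^T x - b_i:
  g_1((1, -1)) = 0
Stationarity residual: grad f(x) + sum_i lambda_i a_i = (3, -2)
  -> stationarity FAILS
Primal feasibility (all g_i <= 0): OK
Dual feasibility (all lambda_i >= 0): OK
Complementary slackness (lambda_i * g_i(x) = 0 for all i): OK

Verdict: the first failing condition is stationarity -> stat.

stat


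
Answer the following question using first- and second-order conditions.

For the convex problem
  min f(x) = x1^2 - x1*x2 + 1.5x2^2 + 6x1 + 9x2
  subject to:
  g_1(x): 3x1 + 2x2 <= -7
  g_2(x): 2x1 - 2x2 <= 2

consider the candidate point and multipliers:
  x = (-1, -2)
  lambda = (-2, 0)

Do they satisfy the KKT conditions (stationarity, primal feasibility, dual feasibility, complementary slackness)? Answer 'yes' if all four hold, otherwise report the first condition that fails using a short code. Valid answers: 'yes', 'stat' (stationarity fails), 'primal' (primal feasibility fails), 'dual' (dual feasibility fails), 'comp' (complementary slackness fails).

Gradient of f: grad f(x) = Q x + c = (6, 4)
Constraint values g_i(x) = a_i^T x - b_i:
  g_1((-1, -2)) = 0
  g_2((-1, -2)) = 0
Stationarity residual: grad f(x) + sum_i lambda_i a_i = (0, 0)
  -> stationarity OK
Primal feasibility (all g_i <= 0): OK
Dual feasibility (all lambda_i >= 0): FAILS
Complementary slackness (lambda_i * g_i(x) = 0 for all i): OK

Verdict: the first failing condition is dual_feasibility -> dual.

dual


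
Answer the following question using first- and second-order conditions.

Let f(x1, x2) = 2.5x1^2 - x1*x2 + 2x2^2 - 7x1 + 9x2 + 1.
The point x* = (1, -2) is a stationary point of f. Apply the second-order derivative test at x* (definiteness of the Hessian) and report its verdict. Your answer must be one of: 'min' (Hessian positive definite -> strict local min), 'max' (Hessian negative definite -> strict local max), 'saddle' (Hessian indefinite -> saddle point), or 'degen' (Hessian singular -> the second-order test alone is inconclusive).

Compute the Hessian H = grad^2 f:
  H = [[5, -1], [-1, 4]]
Verify stationarity: grad f(x*) = H x* + g = (0, 0).
Eigenvalues of H: 3.382, 5.618.
Both eigenvalues > 0, so H is positive definite -> x* is a strict local min.

min


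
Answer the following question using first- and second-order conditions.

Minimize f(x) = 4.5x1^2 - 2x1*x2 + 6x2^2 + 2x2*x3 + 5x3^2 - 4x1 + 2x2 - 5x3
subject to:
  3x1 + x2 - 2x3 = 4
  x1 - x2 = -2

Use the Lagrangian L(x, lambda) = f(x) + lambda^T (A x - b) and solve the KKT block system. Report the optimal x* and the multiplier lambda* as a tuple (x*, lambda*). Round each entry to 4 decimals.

Form the Lagrangian:
  L(x, lambda) = (1/2) x^T Q x + c^T x + lambda^T (A x - b)
Stationarity (grad_x L = 0): Q x + c + A^T lambda = 0.
Primal feasibility: A x = b.

This gives the KKT block system:
  [ Q   A^T ] [ x     ]   [-c ]
  [ A    0  ] [ lambda ] = [ b ]

Solving the linear system:
  x*      = (0.0923, 2.0923, -0.8154)
  lambda* = (-4.4846, 20.8077)
  f(x*)   = 33.7231

x* = (0.0923, 2.0923, -0.8154), lambda* = (-4.4846, 20.8077)


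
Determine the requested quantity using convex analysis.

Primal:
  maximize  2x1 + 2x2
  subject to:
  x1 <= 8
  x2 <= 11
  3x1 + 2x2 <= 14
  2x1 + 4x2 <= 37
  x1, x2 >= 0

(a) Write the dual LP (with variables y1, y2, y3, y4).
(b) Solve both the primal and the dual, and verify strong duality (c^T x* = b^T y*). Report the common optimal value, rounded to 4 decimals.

The standard primal-dual pair for 'max c^T x s.t. A x <= b, x >= 0' is:
  Dual:  min b^T y  s.t.  A^T y >= c,  y >= 0.

So the dual LP is:
  minimize  8y1 + 11y2 + 14y3 + 37y4
  subject to:
    y1 + 3y3 + 2y4 >= 2
    y2 + 2y3 + 4y4 >= 2
    y1, y2, y3, y4 >= 0

Solving the primal: x* = (0, 7).
  primal value c^T x* = 14.
Solving the dual: y* = (0, 0, 1, 0).
  dual value b^T y* = 14.
Strong duality: c^T x* = b^T y*. Confirmed.

14


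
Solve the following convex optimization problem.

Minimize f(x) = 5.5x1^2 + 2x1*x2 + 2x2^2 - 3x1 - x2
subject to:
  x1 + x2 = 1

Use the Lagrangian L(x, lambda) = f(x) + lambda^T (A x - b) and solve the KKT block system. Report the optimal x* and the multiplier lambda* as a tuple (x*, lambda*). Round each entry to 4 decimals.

Form the Lagrangian:
  L(x, lambda) = (1/2) x^T Q x + c^T x + lambda^T (A x - b)
Stationarity (grad_x L = 0): Q x + c + A^T lambda = 0.
Primal feasibility: A x = b.

This gives the KKT block system:
  [ Q   A^T ] [ x     ]   [-c ]
  [ A    0  ] [ lambda ] = [ b ]

Solving the linear system:
  x*      = (0.3636, 0.6364)
  lambda* = (-2.2727)
  f(x*)   = 0.2727

x* = (0.3636, 0.6364), lambda* = (-2.2727)


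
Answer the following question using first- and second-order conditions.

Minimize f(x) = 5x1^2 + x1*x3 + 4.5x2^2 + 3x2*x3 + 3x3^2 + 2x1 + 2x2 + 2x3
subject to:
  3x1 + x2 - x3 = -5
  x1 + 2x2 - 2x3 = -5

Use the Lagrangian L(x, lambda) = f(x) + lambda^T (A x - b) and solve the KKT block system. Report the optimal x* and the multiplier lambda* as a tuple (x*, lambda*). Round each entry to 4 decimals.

Form the Lagrangian:
  L(x, lambda) = (1/2) x^T Q x + c^T x + lambda^T (A x - b)
Stationarity (grad_x L = 0): Q x + c + A^T lambda = 0.
Primal feasibility: A x = b.

This gives the KKT block system:
  [ Q   A^T ] [ x     ]   [-c ]
  [ A    0  ] [ lambda ] = [ b ]

Solving the linear system:
  x*      = (-1, -1, 1)
  lambda* = (2, 1)
  f(x*)   = 6.5

x* = (-1, -1, 1), lambda* = (2, 1)


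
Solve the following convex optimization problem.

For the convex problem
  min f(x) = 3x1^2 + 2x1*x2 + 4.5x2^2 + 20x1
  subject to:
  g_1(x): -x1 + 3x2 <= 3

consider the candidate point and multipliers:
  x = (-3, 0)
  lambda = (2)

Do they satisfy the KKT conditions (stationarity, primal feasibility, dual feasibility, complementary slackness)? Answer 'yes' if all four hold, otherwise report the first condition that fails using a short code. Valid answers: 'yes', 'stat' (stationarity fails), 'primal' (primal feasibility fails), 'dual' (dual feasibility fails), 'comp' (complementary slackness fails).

Gradient of f: grad f(x) = Q x + c = (2, -6)
Constraint values g_i(x) = a_i^T x - b_i:
  g_1((-3, 0)) = 0
Stationarity residual: grad f(x) + sum_i lambda_i a_i = (0, 0)
  -> stationarity OK
Primal feasibility (all g_i <= 0): OK
Dual feasibility (all lambda_i >= 0): OK
Complementary slackness (lambda_i * g_i(x) = 0 for all i): OK

Verdict: yes, KKT holds.

yes


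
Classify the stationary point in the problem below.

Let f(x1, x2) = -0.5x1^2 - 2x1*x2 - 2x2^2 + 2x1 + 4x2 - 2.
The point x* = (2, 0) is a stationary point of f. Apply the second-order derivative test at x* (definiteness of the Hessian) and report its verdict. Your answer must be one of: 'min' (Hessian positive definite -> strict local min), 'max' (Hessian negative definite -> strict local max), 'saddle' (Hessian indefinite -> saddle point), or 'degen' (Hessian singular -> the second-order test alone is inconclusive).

Compute the Hessian H = grad^2 f:
  H = [[-1, -2], [-2, -4]]
Verify stationarity: grad f(x*) = H x* + g = (0, 0).
Eigenvalues of H: -5, 0.
H has a zero eigenvalue (singular; negative semidefinite but not definite), so H is neither positive definite, negative definite, nor indefinite. The second-order test alone is inconclusive -> degen.
(Indeed, f is constant along the null direction of H through x*, so x* is not a strict local extremum.)

degen


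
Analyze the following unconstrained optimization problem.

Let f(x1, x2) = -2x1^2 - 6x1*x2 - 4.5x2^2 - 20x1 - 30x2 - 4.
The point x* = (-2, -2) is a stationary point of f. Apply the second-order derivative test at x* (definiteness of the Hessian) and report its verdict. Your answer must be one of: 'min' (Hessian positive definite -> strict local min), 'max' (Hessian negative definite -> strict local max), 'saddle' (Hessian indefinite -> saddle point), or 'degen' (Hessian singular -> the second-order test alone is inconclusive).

Compute the Hessian H = grad^2 f:
  H = [[-4, -6], [-6, -9]]
Verify stationarity: grad f(x*) = H x* + g = (0, 0).
Eigenvalues of H: -13, 0.
H has a zero eigenvalue (singular; negative semidefinite but not definite), so H is neither positive definite, negative definite, nor indefinite. The second-order test alone is inconclusive -> degen.
(Indeed, f is constant along the null direction of H through x*, so x* is not a strict local extremum.)

degen


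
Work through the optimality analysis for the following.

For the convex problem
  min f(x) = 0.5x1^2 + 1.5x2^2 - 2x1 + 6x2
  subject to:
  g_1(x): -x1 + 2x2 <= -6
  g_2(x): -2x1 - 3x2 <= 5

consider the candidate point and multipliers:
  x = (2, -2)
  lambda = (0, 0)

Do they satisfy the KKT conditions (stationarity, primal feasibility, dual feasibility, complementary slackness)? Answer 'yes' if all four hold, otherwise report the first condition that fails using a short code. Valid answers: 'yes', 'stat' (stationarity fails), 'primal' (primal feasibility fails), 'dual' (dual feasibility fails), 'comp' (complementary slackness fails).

Gradient of f: grad f(x) = Q x + c = (0, 0)
Constraint values g_i(x) = a_i^T x - b_i:
  g_1((2, -2)) = 0
  g_2((2, -2)) = -3
Stationarity residual: grad f(x) + sum_i lambda_i a_i = (0, 0)
  -> stationarity OK
Primal feasibility (all g_i <= 0): OK
Dual feasibility (all lambda_i >= 0): OK
Complementary slackness (lambda_i * g_i(x) = 0 for all i): OK

Verdict: yes, KKT holds.

yes


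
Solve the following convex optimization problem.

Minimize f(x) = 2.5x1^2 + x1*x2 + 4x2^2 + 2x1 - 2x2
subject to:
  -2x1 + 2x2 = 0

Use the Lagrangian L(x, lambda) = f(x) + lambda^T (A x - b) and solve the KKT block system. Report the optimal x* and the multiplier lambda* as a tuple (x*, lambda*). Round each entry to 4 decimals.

Form the Lagrangian:
  L(x, lambda) = (1/2) x^T Q x + c^T x + lambda^T (A x - b)
Stationarity (grad_x L = 0): Q x + c + A^T lambda = 0.
Primal feasibility: A x = b.

This gives the KKT block system:
  [ Q   A^T ] [ x     ]   [-c ]
  [ A    0  ] [ lambda ] = [ b ]

Solving the linear system:
  x*      = (0, 0)
  lambda* = (1)
  f(x*)   = 0

x* = (0, 0), lambda* = (1)


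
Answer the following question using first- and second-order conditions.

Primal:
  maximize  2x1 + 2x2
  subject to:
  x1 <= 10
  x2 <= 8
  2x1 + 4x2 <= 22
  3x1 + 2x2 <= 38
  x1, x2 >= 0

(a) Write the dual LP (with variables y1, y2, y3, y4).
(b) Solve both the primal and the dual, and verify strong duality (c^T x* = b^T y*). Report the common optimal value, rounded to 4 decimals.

The standard primal-dual pair for 'max c^T x s.t. A x <= b, x >= 0' is:
  Dual:  min b^T y  s.t.  A^T y >= c,  y >= 0.

So the dual LP is:
  minimize  10y1 + 8y2 + 22y3 + 38y4
  subject to:
    y1 + 2y3 + 3y4 >= 2
    y2 + 4y3 + 2y4 >= 2
    y1, y2, y3, y4 >= 0

Solving the primal: x* = (10, 0.5).
  primal value c^T x* = 21.
Solving the dual: y* = (1, 0, 0.5, 0).
  dual value b^T y* = 21.
Strong duality: c^T x* = b^T y*. Confirmed.

21


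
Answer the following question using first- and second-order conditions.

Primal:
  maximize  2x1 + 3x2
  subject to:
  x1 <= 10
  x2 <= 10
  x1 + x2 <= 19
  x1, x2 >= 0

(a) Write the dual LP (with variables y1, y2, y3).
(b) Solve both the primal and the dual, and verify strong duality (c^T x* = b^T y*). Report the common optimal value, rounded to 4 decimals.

The standard primal-dual pair for 'max c^T x s.t. A x <= b, x >= 0' is:
  Dual:  min b^T y  s.t.  A^T y >= c,  y >= 0.

So the dual LP is:
  minimize  10y1 + 10y2 + 19y3
  subject to:
    y1 + y3 >= 2
    y2 + y3 >= 3
    y1, y2, y3 >= 0

Solving the primal: x* = (9, 10).
  primal value c^T x* = 48.
Solving the dual: y* = (0, 1, 2).
  dual value b^T y* = 48.
Strong duality: c^T x* = b^T y*. Confirmed.

48


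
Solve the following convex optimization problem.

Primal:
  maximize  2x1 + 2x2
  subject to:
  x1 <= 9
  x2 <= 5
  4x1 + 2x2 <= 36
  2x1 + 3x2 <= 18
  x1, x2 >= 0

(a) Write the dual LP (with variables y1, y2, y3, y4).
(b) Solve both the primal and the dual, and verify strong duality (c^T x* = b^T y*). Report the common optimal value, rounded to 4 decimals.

The standard primal-dual pair for 'max c^T x s.t. A x <= b, x >= 0' is:
  Dual:  min b^T y  s.t.  A^T y >= c,  y >= 0.

So the dual LP is:
  minimize  9y1 + 5y2 + 36y3 + 18y4
  subject to:
    y1 + 4y3 + 2y4 >= 2
    y2 + 2y3 + 3y4 >= 2
    y1, y2, y3, y4 >= 0

Solving the primal: x* = (9, 0).
  primal value c^T x* = 18.
Solving the dual: y* = (0, 0, 0, 1).
  dual value b^T y* = 18.
Strong duality: c^T x* = b^T y*. Confirmed.

18


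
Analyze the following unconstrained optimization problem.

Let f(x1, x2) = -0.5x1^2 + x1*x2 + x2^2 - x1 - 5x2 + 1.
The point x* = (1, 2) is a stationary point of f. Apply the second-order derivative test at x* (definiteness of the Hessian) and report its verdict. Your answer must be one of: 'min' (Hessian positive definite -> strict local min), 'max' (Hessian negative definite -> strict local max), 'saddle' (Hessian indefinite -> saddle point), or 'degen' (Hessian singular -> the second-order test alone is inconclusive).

Compute the Hessian H = grad^2 f:
  H = [[-1, 1], [1, 2]]
Verify stationarity: grad f(x*) = H x* + g = (0, 0).
Eigenvalues of H: -1.3028, 2.3028.
Eigenvalues have mixed signs, so H is indefinite -> x* is a saddle point.

saddle


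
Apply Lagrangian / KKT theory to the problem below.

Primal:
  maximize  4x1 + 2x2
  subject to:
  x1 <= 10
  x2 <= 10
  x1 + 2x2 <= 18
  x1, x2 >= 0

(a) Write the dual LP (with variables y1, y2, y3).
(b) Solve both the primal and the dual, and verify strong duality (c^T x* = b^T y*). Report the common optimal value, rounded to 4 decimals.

The standard primal-dual pair for 'max c^T x s.t. A x <= b, x >= 0' is:
  Dual:  min b^T y  s.t.  A^T y >= c,  y >= 0.

So the dual LP is:
  minimize  10y1 + 10y2 + 18y3
  subject to:
    y1 + y3 >= 4
    y2 + 2y3 >= 2
    y1, y2, y3 >= 0

Solving the primal: x* = (10, 4).
  primal value c^T x* = 48.
Solving the dual: y* = (3, 0, 1).
  dual value b^T y* = 48.
Strong duality: c^T x* = b^T y*. Confirmed.

48


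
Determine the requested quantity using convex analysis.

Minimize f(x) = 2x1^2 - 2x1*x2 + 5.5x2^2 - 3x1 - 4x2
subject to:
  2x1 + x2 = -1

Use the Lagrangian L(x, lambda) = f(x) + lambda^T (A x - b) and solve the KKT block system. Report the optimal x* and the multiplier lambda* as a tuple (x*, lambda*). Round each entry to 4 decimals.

Form the Lagrangian:
  L(x, lambda) = (1/2) x^T Q x + c^T x + lambda^T (A x - b)
Stationarity (grad_x L = 0): Q x + c + A^T lambda = 0.
Primal feasibility: A x = b.

This gives the KKT block system:
  [ Q   A^T ] [ x     ]   [-c ]
  [ A    0  ] [ lambda ] = [ b ]

Solving the linear system:
  x*      = (-0.5179, 0.0357)
  lambda* = (2.5714)
  f(x*)   = 1.9911

x* = (-0.5179, 0.0357), lambda* = (2.5714)


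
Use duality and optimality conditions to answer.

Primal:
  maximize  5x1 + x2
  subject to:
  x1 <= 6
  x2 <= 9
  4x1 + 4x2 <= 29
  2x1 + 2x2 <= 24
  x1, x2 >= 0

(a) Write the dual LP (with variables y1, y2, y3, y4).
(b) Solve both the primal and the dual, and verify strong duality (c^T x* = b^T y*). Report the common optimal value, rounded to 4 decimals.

The standard primal-dual pair for 'max c^T x s.t. A x <= b, x >= 0' is:
  Dual:  min b^T y  s.t.  A^T y >= c,  y >= 0.

So the dual LP is:
  minimize  6y1 + 9y2 + 29y3 + 24y4
  subject to:
    y1 + 4y3 + 2y4 >= 5
    y2 + 4y3 + 2y4 >= 1
    y1, y2, y3, y4 >= 0

Solving the primal: x* = (6, 1.25).
  primal value c^T x* = 31.25.
Solving the dual: y* = (4, 0, 0.25, 0).
  dual value b^T y* = 31.25.
Strong duality: c^T x* = b^T y*. Confirmed.

31.25


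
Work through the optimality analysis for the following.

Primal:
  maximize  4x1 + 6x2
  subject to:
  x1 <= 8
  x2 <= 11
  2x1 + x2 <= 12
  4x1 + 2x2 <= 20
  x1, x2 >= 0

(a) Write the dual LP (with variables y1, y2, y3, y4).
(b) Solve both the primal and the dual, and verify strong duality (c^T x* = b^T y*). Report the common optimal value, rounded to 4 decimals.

The standard primal-dual pair for 'max c^T x s.t. A x <= b, x >= 0' is:
  Dual:  min b^T y  s.t.  A^T y >= c,  y >= 0.

So the dual LP is:
  minimize  8y1 + 11y2 + 12y3 + 20y4
  subject to:
    y1 + 2y3 + 4y4 >= 4
    y2 + y3 + 2y4 >= 6
    y1, y2, y3, y4 >= 0

Solving the primal: x* = (0, 10).
  primal value c^T x* = 60.
Solving the dual: y* = (0, 0, 0, 3).
  dual value b^T y* = 60.
Strong duality: c^T x* = b^T y*. Confirmed.

60


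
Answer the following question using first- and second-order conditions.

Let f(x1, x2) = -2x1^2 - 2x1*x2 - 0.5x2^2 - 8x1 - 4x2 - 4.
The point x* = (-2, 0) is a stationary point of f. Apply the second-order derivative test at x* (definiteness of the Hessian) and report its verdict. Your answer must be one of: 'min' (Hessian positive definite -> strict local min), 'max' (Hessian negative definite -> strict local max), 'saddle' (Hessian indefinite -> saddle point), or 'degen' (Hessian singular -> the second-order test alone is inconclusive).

Compute the Hessian H = grad^2 f:
  H = [[-4, -2], [-2, -1]]
Verify stationarity: grad f(x*) = H x* + g = (0, 0).
Eigenvalues of H: -5, 0.
H has a zero eigenvalue (singular; negative semidefinite but not definite), so H is neither positive definite, negative definite, nor indefinite. The second-order test alone is inconclusive -> degen.
(Indeed, f is constant along the null direction of H through x*, so x* is not a strict local extremum.)

degen


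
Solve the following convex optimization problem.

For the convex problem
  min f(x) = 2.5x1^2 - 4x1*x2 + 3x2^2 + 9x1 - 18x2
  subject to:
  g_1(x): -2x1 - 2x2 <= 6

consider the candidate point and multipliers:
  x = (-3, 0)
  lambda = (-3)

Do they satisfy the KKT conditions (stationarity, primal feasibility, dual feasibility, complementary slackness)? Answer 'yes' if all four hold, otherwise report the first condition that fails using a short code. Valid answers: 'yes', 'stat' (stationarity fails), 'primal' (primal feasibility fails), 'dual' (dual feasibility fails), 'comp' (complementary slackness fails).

Gradient of f: grad f(x) = Q x + c = (-6, -6)
Constraint values g_i(x) = a_i^T x - b_i:
  g_1((-3, 0)) = 0
Stationarity residual: grad f(x) + sum_i lambda_i a_i = (0, 0)
  -> stationarity OK
Primal feasibility (all g_i <= 0): OK
Dual feasibility (all lambda_i >= 0): FAILS
Complementary slackness (lambda_i * g_i(x) = 0 for all i): OK

Verdict: the first failing condition is dual_feasibility -> dual.

dual


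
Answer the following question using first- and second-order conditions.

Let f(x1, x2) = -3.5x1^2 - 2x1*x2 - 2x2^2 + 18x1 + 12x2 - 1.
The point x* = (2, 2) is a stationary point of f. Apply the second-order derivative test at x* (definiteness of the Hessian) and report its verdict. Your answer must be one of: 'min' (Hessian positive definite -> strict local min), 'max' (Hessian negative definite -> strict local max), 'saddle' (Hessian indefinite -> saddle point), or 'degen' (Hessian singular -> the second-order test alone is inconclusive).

Compute the Hessian H = grad^2 f:
  H = [[-7, -2], [-2, -4]]
Verify stationarity: grad f(x*) = H x* + g = (0, 0).
Eigenvalues of H: -8, -3.
Both eigenvalues < 0, so H is negative definite -> x* is a strict local max.

max


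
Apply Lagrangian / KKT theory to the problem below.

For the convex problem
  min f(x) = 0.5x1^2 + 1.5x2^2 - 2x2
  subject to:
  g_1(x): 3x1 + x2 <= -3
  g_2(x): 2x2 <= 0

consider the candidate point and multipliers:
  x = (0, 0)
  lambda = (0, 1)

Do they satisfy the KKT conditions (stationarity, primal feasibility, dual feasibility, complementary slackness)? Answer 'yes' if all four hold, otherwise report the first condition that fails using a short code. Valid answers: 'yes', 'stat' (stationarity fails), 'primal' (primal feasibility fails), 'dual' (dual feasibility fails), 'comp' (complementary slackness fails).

Gradient of f: grad f(x) = Q x + c = (0, -2)
Constraint values g_i(x) = a_i^T x - b_i:
  g_1((0, 0)) = 3
  g_2((0, 0)) = 0
Stationarity residual: grad f(x) + sum_i lambda_i a_i = (0, 0)
  -> stationarity OK
Primal feasibility (all g_i <= 0): FAILS
Dual feasibility (all lambda_i >= 0): OK
Complementary slackness (lambda_i * g_i(x) = 0 for all i): OK

Verdict: the first failing condition is primal_feasibility -> primal.

primal


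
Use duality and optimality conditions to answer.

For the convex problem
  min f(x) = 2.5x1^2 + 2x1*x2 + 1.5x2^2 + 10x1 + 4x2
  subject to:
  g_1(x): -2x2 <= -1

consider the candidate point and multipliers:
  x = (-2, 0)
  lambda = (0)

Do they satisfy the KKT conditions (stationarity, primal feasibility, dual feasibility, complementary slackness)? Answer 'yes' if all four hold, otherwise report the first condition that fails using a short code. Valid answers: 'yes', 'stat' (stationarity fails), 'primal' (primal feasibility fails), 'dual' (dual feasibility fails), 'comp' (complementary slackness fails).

Gradient of f: grad f(x) = Q x + c = (0, 0)
Constraint values g_i(x) = a_i^T x - b_i:
  g_1((-2, 0)) = 1
Stationarity residual: grad f(x) + sum_i lambda_i a_i = (0, 0)
  -> stationarity OK
Primal feasibility (all g_i <= 0): FAILS
Dual feasibility (all lambda_i >= 0): OK
Complementary slackness (lambda_i * g_i(x) = 0 for all i): OK

Verdict: the first failing condition is primal_feasibility -> primal.

primal


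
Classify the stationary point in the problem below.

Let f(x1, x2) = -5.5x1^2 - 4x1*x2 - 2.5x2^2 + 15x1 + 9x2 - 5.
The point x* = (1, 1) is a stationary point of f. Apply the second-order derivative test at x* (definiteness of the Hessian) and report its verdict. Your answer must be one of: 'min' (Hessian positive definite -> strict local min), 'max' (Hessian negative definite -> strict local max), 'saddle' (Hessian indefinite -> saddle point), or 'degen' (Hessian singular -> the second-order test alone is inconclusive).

Compute the Hessian H = grad^2 f:
  H = [[-11, -4], [-4, -5]]
Verify stationarity: grad f(x*) = H x* + g = (0, 0).
Eigenvalues of H: -13, -3.
Both eigenvalues < 0, so H is negative definite -> x* is a strict local max.

max


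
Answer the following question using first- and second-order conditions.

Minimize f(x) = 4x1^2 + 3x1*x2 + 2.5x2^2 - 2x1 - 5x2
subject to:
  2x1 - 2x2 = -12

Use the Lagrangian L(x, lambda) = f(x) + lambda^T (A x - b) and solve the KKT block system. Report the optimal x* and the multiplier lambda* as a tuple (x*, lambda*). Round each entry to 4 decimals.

Form the Lagrangian:
  L(x, lambda) = (1/2) x^T Q x + c^T x + lambda^T (A x - b)
Stationarity (grad_x L = 0): Q x + c + A^T lambda = 0.
Primal feasibility: A x = b.

This gives the KKT block system:
  [ Q   A^T ] [ x     ]   [-c ]
  [ A    0  ] [ lambda ] = [ b ]

Solving the linear system:
  x*      = (-2.1579, 3.8421)
  lambda* = (3.8684)
  f(x*)   = 15.7632

x* = (-2.1579, 3.8421), lambda* = (3.8684)


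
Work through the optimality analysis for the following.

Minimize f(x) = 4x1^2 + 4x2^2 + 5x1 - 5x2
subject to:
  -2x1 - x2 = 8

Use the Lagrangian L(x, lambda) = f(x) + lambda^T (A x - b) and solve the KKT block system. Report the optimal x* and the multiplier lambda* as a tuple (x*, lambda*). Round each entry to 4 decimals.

Form the Lagrangian:
  L(x, lambda) = (1/2) x^T Q x + c^T x + lambda^T (A x - b)
Stationarity (grad_x L = 0): Q x + c + A^T lambda = 0.
Primal feasibility: A x = b.

This gives the KKT block system:
  [ Q   A^T ] [ x     ]   [-c ]
  [ A    0  ] [ lambda ] = [ b ]

Solving the linear system:
  x*      = (-3.575, -0.85)
  lambda* = (-11.8)
  f(x*)   = 40.3875

x* = (-3.575, -0.85), lambda* = (-11.8)


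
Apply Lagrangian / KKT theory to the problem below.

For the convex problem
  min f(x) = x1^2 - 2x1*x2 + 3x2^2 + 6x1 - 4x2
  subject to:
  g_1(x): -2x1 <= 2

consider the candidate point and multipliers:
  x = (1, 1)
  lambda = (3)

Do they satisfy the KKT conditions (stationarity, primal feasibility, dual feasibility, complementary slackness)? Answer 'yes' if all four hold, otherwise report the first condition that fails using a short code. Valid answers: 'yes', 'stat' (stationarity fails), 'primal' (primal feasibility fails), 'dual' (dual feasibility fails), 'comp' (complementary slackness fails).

Gradient of f: grad f(x) = Q x + c = (6, 0)
Constraint values g_i(x) = a_i^T x - b_i:
  g_1((1, 1)) = -4
Stationarity residual: grad f(x) + sum_i lambda_i a_i = (0, 0)
  -> stationarity OK
Primal feasibility (all g_i <= 0): OK
Dual feasibility (all lambda_i >= 0): OK
Complementary slackness (lambda_i * g_i(x) = 0 for all i): FAILS

Verdict: the first failing condition is complementary_slackness -> comp.

comp


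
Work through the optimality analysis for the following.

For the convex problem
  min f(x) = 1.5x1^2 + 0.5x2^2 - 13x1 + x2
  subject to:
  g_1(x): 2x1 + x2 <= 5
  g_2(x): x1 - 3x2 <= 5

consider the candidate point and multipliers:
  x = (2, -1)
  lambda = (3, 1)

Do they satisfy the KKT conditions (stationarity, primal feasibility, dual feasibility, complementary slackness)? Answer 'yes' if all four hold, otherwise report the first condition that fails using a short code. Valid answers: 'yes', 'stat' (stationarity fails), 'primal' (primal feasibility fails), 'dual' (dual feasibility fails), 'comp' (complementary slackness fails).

Gradient of f: grad f(x) = Q x + c = (-7, 0)
Constraint values g_i(x) = a_i^T x - b_i:
  g_1((2, -1)) = -2
  g_2((2, -1)) = 0
Stationarity residual: grad f(x) + sum_i lambda_i a_i = (0, 0)
  -> stationarity OK
Primal feasibility (all g_i <= 0): OK
Dual feasibility (all lambda_i >= 0): OK
Complementary slackness (lambda_i * g_i(x) = 0 for all i): FAILS

Verdict: the first failing condition is complementary_slackness -> comp.

comp


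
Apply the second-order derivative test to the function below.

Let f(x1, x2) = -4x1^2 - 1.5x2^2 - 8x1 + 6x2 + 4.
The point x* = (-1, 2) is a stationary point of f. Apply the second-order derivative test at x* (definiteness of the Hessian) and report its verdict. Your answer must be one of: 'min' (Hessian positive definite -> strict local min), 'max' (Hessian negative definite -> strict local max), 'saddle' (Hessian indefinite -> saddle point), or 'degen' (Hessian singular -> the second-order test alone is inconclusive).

Compute the Hessian H = grad^2 f:
  H = [[-8, 0], [0, -3]]
Verify stationarity: grad f(x*) = H x* + g = (0, 0).
Eigenvalues of H: -8, -3.
Both eigenvalues < 0, so H is negative definite -> x* is a strict local max.

max


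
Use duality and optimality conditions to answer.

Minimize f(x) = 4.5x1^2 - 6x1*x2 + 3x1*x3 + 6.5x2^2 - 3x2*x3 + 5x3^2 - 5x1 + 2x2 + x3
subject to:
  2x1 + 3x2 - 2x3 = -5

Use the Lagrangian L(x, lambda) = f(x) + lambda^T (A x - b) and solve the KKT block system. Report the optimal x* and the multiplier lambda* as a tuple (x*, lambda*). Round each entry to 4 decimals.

Form the Lagrangian:
  L(x, lambda) = (1/2) x^T Q x + c^T x + lambda^T (A x - b)
Stationarity (grad_x L = 0): Q x + c + A^T lambda = 0.
Primal feasibility: A x = b.

This gives the KKT block system:
  [ Q   A^T ] [ x     ]   [-c ]
  [ A    0  ] [ lambda ] = [ b ]

Solving the linear system:
  x*      = (-0.7306, -0.9746, 0.3074)
  lambda* = (2.4029)
  f(x*)   = 7.0129

x* = (-0.7306, -0.9746, 0.3074), lambda* = (2.4029)


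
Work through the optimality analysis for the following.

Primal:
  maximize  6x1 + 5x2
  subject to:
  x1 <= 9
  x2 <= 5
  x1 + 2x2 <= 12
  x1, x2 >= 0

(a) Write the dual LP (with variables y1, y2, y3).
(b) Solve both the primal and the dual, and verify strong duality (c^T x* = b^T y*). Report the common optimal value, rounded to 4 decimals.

The standard primal-dual pair for 'max c^T x s.t. A x <= b, x >= 0' is:
  Dual:  min b^T y  s.t.  A^T y >= c,  y >= 0.

So the dual LP is:
  minimize  9y1 + 5y2 + 12y3
  subject to:
    y1 + y3 >= 6
    y2 + 2y3 >= 5
    y1, y2, y3 >= 0

Solving the primal: x* = (9, 1.5).
  primal value c^T x* = 61.5.
Solving the dual: y* = (3.5, 0, 2.5).
  dual value b^T y* = 61.5.
Strong duality: c^T x* = b^T y*. Confirmed.

61.5


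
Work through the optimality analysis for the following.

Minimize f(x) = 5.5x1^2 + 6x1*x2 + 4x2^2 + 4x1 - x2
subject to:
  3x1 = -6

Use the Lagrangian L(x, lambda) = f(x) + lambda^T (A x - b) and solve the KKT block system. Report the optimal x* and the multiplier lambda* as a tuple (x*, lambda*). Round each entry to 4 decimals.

Form the Lagrangian:
  L(x, lambda) = (1/2) x^T Q x + c^T x + lambda^T (A x - b)
Stationarity (grad_x L = 0): Q x + c + A^T lambda = 0.
Primal feasibility: A x = b.

This gives the KKT block system:
  [ Q   A^T ] [ x     ]   [-c ]
  [ A    0  ] [ lambda ] = [ b ]

Solving the linear system:
  x*      = (-2, 1.625)
  lambda* = (2.75)
  f(x*)   = 3.4375

x* = (-2, 1.625), lambda* = (2.75)


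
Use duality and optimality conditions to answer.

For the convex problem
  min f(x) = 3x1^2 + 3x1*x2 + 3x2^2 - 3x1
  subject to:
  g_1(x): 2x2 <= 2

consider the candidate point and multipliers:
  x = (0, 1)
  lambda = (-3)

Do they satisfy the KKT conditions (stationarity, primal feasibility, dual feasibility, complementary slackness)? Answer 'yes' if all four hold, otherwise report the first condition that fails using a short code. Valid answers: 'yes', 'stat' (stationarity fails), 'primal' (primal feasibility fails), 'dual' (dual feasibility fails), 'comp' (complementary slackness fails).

Gradient of f: grad f(x) = Q x + c = (0, 6)
Constraint values g_i(x) = a_i^T x - b_i:
  g_1((0, 1)) = 0
Stationarity residual: grad f(x) + sum_i lambda_i a_i = (0, 0)
  -> stationarity OK
Primal feasibility (all g_i <= 0): OK
Dual feasibility (all lambda_i >= 0): FAILS
Complementary slackness (lambda_i * g_i(x) = 0 for all i): OK

Verdict: the first failing condition is dual_feasibility -> dual.

dual


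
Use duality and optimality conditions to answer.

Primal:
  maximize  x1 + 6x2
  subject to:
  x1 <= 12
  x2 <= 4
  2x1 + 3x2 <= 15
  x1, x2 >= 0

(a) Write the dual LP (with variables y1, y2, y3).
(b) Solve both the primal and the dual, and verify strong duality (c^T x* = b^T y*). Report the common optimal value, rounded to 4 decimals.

The standard primal-dual pair for 'max c^T x s.t. A x <= b, x >= 0' is:
  Dual:  min b^T y  s.t.  A^T y >= c,  y >= 0.

So the dual LP is:
  minimize  12y1 + 4y2 + 15y3
  subject to:
    y1 + 2y3 >= 1
    y2 + 3y3 >= 6
    y1, y2, y3 >= 0

Solving the primal: x* = (1.5, 4).
  primal value c^T x* = 25.5.
Solving the dual: y* = (0, 4.5, 0.5).
  dual value b^T y* = 25.5.
Strong duality: c^T x* = b^T y*. Confirmed.

25.5


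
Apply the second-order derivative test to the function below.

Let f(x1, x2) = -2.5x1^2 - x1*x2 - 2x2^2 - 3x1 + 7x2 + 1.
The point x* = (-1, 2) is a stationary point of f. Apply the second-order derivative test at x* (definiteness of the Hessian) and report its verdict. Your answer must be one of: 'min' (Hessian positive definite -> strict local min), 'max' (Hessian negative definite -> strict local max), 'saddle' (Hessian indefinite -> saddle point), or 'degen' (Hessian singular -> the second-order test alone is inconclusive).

Compute the Hessian H = grad^2 f:
  H = [[-5, -1], [-1, -4]]
Verify stationarity: grad f(x*) = H x* + g = (0, 0).
Eigenvalues of H: -5.618, -3.382.
Both eigenvalues < 0, so H is negative definite -> x* is a strict local max.

max


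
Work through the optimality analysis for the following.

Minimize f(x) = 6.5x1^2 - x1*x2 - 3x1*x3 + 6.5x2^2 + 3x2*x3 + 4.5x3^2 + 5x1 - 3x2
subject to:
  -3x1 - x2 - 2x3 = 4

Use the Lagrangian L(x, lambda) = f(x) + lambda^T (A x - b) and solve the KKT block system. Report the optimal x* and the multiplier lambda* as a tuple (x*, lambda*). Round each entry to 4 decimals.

Form the Lagrangian:
  L(x, lambda) = (1/2) x^T Q x + c^T x + lambda^T (A x - b)
Stationarity (grad_x L = 0): Q x + c + A^T lambda = 0.
Primal feasibility: A x = b.

This gives the KKT block system:
  [ Q   A^T ] [ x     ]   [-c ]
  [ A    0  ] [ lambda ] = [ b ]

Solving the linear system:
  x*      = (-0.9127, 0.2049, -0.7333)
  lambda* = (-1.6235)
  f(x*)   = 0.6578

x* = (-0.9127, 0.2049, -0.7333), lambda* = (-1.6235)


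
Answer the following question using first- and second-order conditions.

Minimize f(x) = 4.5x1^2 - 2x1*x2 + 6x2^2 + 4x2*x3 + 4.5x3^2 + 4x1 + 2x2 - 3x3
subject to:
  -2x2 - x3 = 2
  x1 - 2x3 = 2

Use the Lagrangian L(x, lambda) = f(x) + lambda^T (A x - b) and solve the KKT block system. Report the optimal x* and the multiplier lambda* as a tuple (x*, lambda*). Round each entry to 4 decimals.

Form the Lagrangian:
  L(x, lambda) = (1/2) x^T Q x + c^T x + lambda^T (A x - b)
Stationarity (grad_x L = 0): Q x + c + A^T lambda = 0.
Primal feasibility: A x = b.

This gives the KKT block system:
  [ Q   A^T ] [ x     ]   [-c ]
  [ A    0  ] [ lambda ] = [ b ]

Solving the linear system:
  x*      = (0, -0.5, -1)
  lambda* = (-4, -5)
  f(x*)   = 10

x* = (0, -0.5, -1), lambda* = (-4, -5)


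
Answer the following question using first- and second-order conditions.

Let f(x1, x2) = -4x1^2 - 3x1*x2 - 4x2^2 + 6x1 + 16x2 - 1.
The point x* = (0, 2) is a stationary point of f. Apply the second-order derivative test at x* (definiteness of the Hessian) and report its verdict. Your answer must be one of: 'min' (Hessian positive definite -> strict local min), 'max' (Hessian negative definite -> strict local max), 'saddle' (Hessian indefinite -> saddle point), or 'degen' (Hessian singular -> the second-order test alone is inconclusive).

Compute the Hessian H = grad^2 f:
  H = [[-8, -3], [-3, -8]]
Verify stationarity: grad f(x*) = H x* + g = (0, 0).
Eigenvalues of H: -11, -5.
Both eigenvalues < 0, so H is negative definite -> x* is a strict local max.

max


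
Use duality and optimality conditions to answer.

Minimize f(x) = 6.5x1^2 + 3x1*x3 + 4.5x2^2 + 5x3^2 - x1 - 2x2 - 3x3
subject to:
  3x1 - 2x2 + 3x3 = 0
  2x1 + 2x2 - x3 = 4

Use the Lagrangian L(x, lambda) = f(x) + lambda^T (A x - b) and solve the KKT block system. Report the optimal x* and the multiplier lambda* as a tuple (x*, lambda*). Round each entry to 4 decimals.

Form the Lagrangian:
  L(x, lambda) = (1/2) x^T Q x + c^T x + lambda^T (A x - b)
Stationarity (grad_x L = 0): Q x + c + A^T lambda = 0.
Primal feasibility: A x = b.

This gives the KKT block system:
  [ Q   A^T ] [ x     ]   [-c ]
  [ A    0  ] [ lambda ] = [ b ]

Solving the linear system:
  x*      = (0.8839, 1.0112, -0.2098)
  lambda* = (-0.5522, -4.1025)
  f(x*)   = 7.0666

x* = (0.8839, 1.0112, -0.2098), lambda* = (-0.5522, -4.1025)


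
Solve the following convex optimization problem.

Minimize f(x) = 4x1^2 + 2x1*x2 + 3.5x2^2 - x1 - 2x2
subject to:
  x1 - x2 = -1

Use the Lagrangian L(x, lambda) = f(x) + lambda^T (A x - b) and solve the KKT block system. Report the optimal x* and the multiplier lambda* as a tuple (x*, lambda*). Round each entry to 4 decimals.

Form the Lagrangian:
  L(x, lambda) = (1/2) x^T Q x + c^T x + lambda^T (A x - b)
Stationarity (grad_x L = 0): Q x + c + A^T lambda = 0.
Primal feasibility: A x = b.

This gives the KKT block system:
  [ Q   A^T ] [ x     ]   [-c ]
  [ A    0  ] [ lambda ] = [ b ]

Solving the linear system:
  x*      = (-0.3158, 0.6842)
  lambda* = (2.1579)
  f(x*)   = 0.5526

x* = (-0.3158, 0.6842), lambda* = (2.1579)


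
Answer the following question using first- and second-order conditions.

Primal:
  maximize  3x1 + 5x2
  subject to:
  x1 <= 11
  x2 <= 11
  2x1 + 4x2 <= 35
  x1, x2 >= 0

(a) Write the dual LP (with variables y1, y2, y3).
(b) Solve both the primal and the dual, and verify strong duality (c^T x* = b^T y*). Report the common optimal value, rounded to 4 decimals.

The standard primal-dual pair for 'max c^T x s.t. A x <= b, x >= 0' is:
  Dual:  min b^T y  s.t.  A^T y >= c,  y >= 0.

So the dual LP is:
  minimize  11y1 + 11y2 + 35y3
  subject to:
    y1 + 2y3 >= 3
    y2 + 4y3 >= 5
    y1, y2, y3 >= 0

Solving the primal: x* = (11, 3.25).
  primal value c^T x* = 49.25.
Solving the dual: y* = (0.5, 0, 1.25).
  dual value b^T y* = 49.25.
Strong duality: c^T x* = b^T y*. Confirmed.

49.25


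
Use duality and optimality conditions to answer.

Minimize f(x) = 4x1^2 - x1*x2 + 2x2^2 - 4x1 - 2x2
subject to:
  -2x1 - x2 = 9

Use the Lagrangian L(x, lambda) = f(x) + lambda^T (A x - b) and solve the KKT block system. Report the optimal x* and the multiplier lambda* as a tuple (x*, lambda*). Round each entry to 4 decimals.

Form the Lagrangian:
  L(x, lambda) = (1/2) x^T Q x + c^T x + lambda^T (A x - b)
Stationarity (grad_x L = 0): Q x + c + A^T lambda = 0.
Primal feasibility: A x = b.

This gives the KKT block system:
  [ Q   A^T ] [ x     ]   [-c ]
  [ A    0  ] [ lambda ] = [ b ]

Solving the linear system:
  x*      = (-2.8929, -3.2143)
  lambda* = (-11.9643)
  f(x*)   = 62.8393

x* = (-2.8929, -3.2143), lambda* = (-11.9643)


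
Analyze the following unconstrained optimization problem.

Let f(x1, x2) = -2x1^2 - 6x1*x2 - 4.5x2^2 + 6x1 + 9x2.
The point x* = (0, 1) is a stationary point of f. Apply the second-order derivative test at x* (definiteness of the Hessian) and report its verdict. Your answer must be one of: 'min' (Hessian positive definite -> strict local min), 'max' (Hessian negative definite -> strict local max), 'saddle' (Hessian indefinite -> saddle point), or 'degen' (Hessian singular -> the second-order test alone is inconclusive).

Compute the Hessian H = grad^2 f:
  H = [[-4, -6], [-6, -9]]
Verify stationarity: grad f(x*) = H x* + g = (0, 0).
Eigenvalues of H: -13, 0.
H has a zero eigenvalue (singular; negative semidefinite but not definite), so H is neither positive definite, negative definite, nor indefinite. The second-order test alone is inconclusive -> degen.
(Indeed, f is constant along the null direction of H through x*, so x* is not a strict local extremum.)

degen


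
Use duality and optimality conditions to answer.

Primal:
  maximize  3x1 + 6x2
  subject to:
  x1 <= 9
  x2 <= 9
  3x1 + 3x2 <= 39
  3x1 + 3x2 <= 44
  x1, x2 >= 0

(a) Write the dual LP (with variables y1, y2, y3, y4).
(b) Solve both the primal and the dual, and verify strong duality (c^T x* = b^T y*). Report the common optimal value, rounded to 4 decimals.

The standard primal-dual pair for 'max c^T x s.t. A x <= b, x >= 0' is:
  Dual:  min b^T y  s.t.  A^T y >= c,  y >= 0.

So the dual LP is:
  minimize  9y1 + 9y2 + 39y3 + 44y4
  subject to:
    y1 + 3y3 + 3y4 >= 3
    y2 + 3y3 + 3y4 >= 6
    y1, y2, y3, y4 >= 0

Solving the primal: x* = (4, 9).
  primal value c^T x* = 66.
Solving the dual: y* = (0, 3, 1, 0).
  dual value b^T y* = 66.
Strong duality: c^T x* = b^T y*. Confirmed.

66


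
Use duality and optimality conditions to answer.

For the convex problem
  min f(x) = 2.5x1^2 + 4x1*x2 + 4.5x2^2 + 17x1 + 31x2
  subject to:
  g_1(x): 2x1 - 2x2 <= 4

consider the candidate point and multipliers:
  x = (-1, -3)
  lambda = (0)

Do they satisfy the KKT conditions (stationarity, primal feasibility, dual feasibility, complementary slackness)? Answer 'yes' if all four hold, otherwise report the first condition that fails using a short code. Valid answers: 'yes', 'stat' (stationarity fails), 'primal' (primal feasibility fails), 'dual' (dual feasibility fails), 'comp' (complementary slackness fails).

Gradient of f: grad f(x) = Q x + c = (0, 0)
Constraint values g_i(x) = a_i^T x - b_i:
  g_1((-1, -3)) = 0
Stationarity residual: grad f(x) + sum_i lambda_i a_i = (0, 0)
  -> stationarity OK
Primal feasibility (all g_i <= 0): OK
Dual feasibility (all lambda_i >= 0): OK
Complementary slackness (lambda_i * g_i(x) = 0 for all i): OK

Verdict: yes, KKT holds.

yes


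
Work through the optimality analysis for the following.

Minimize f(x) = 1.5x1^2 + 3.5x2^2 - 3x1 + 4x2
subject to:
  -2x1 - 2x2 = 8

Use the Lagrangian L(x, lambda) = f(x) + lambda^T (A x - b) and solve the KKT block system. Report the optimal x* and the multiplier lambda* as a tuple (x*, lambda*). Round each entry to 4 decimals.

Form the Lagrangian:
  L(x, lambda) = (1/2) x^T Q x + c^T x + lambda^T (A x - b)
Stationarity (grad_x L = 0): Q x + c + A^T lambda = 0.
Primal feasibility: A x = b.

This gives the KKT block system:
  [ Q   A^T ] [ x     ]   [-c ]
  [ A    0  ] [ lambda ] = [ b ]

Solving the linear system:
  x*      = (-2.1, -1.9)
  lambda* = (-4.65)
  f(x*)   = 17.95

x* = (-2.1, -1.9), lambda* = (-4.65)
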